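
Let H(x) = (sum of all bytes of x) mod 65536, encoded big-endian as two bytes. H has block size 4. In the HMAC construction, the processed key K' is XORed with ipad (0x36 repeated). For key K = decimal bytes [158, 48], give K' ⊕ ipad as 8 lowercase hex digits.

Key decimal bytes [158, 48] = 9e 30 is 2 bytes ≤ B = 4; zero-pad to 4 bytes: K' = 9e 30 00 00.
XOR each byte with 0x36: 9e⊕36=a8, 30⊕36=06, 00⊕36=36, 00⊕36=36.

a8063636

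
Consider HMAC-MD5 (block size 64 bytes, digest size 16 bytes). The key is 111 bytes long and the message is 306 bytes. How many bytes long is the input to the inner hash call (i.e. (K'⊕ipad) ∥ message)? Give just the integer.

370

Key is 111 > 64 bytes, so it is hashed to 16 bytes then zero-padded to 64: |K'| = 64.
Inner input = (K'⊕ipad) ∥ m → 64 + 306 = 370 bytes.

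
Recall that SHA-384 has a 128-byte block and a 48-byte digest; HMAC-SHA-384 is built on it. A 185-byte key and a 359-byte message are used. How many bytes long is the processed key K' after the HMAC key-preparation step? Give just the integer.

Key is 185 > 128 bytes, so it is hashed to 48 bytes then zero-padded to 128: |K'| = 128.

128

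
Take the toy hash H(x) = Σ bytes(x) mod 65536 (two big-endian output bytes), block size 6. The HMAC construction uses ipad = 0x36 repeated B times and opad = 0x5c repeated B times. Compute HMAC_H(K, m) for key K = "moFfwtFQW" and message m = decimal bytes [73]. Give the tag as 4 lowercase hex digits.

02ba

Key "moFfwtFQW" = 6d 6f 46 66 77 74 46 51 57 is 9 bytes > B = 6, so hash it first: H(key) = 03 61, then zero-pad to 6 bytes: K' = 03 61 00 00 00 00.
K' ⊕ ipad = 35 57 36 36 36 36.  K' ⊕ opad = 5f 3d 5c 5c 5c 5c.
Inner input = (K'⊕ipad) ∥ m = 35 57 36 36 36 36 ∥ 49.
Inner hash: sum = 53+87+54+54+54+54+73 = 429 → 01 ad.
Outer input = (K'⊕opad) ∥ inner = 5f 3d 5c 5c 5c 5c ∥ 01 ad.
Outer hash (tag): sum = 95+61+92+92+92+92+1+173 = 698 → 02 ba.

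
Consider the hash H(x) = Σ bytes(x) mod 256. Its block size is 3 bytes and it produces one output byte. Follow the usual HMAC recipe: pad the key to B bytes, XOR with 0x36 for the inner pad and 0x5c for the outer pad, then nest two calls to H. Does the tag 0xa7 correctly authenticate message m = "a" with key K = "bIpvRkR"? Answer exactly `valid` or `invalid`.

invalid

Key "bIpvRkR" = 62 49 70 76 52 6b 52 is 7 bytes > B = 3, so hash it first: H(key) = a0, then zero-pad to 3 bytes: K' = a0 00 00.
K' ⊕ ipad = 96 36 36; K' ⊕ opad = fc 5c 5c.
Inner hash: sum = 150+54+54+97 = 355; mod 256 = 99 → 63.
Outer hash (recomputed tag): sum = 252+92+92+99 = 535; mod 256 = 23 → 17.
Recomputed tag = 17; claimed = a7 → mismatch.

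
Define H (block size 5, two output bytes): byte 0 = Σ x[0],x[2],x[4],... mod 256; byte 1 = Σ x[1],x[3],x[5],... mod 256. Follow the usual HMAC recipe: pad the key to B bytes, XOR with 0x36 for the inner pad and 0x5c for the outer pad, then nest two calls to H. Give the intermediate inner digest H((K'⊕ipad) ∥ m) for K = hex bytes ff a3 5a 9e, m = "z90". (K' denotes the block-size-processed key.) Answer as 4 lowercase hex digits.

Key hex bytes ff a3 5a 9e is 4 bytes ≤ B = 5; zero-pad to 5 bytes: K' = ff a3 5a 9e 00.
K' ⊕ ipad = c9 95 6c a8 36.
Inner input = c9 95 6c a8 36 ∥ 7a 39 30.
Inner hash: even-index sum = 420 mod 256 = 164; odd-index sum = 487 mod 256 = 231 → a4 e7.

a4e7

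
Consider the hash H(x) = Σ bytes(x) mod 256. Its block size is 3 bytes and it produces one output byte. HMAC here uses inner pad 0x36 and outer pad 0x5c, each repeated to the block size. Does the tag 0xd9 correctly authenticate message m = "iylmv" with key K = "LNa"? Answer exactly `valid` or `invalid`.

valid

Key "LNa" = 4c 4e 61 is exactly B = 3 bytes: K' = 4c 4e 61.
K' ⊕ ipad = 7a 78 57; K' ⊕ opad = 10 12 3d.
Inner hash: sum = 122+120+87+105+121+108+109+118 = 890; mod 256 = 122 → 7a.
Outer hash (recomputed tag): sum = 16+18+61+122 = 217 → d9.
Recomputed tag = d9; claimed = d9 → match.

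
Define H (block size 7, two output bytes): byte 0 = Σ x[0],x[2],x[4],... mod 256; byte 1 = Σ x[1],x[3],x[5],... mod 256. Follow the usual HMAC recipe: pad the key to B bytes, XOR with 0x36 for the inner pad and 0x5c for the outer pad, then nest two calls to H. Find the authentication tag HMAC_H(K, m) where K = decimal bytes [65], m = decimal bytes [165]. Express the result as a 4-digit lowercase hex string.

782d

Key decimal bytes [65] = 41 is 1 byte ≤ B = 7; zero-pad to 7 bytes: K' = 41 00 00 00 00 00 00.
K' ⊕ ipad = 77 36 36 36 36 36 36.  K' ⊕ opad = 1d 5c 5c 5c 5c 5c 5c.
Inner input = (K'⊕ipad) ∥ m = 77 36 36 36 36 36 36 ∥ a5.
Inner hash: even-index sum = 281 mod 256 = 25; odd-index sum = 327 mod 256 = 71 → 19 47.
Outer input = (K'⊕opad) ∥ inner = 1d 5c 5c 5c 5c 5c 5c ∥ 19 47.
Outer hash (tag): even-index sum = 376 mod 256 = 120; odd-index sum = 301 mod 256 = 45 → 78 2d.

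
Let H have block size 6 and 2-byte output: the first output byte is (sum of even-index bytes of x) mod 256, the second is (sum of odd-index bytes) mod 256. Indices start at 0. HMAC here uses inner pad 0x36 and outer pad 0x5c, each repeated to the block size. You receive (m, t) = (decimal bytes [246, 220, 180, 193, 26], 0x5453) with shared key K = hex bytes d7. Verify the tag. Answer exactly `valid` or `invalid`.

valid

Key hex bytes d7 is 1 byte ≤ B = 6; zero-pad to 6 bytes: K' = d7 00 00 00 00 00.
K' ⊕ ipad = e1 36 36 36 36 36; K' ⊕ opad = 8b 5c 5c 5c 5c 5c.
Inner hash: even-index sum = 785 mod 256 = 17; odd-index sum = 575 mod 256 = 63 → 11 3f.
Outer hash (recomputed tag): even-index sum = 340 mod 256 = 84; odd-index sum = 339 mod 256 = 83 → 54 53.
Recomputed tag = 5453; claimed = 5453 → match.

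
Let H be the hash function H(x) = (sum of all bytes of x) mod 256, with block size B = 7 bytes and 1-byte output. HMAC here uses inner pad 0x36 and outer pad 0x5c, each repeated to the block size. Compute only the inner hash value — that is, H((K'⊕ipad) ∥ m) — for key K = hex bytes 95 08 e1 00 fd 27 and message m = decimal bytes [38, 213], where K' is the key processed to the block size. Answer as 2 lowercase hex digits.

Key hex bytes 95 08 e1 00 fd 27 is 6 bytes ≤ B = 7; zero-pad to 7 bytes: K' = 95 08 e1 00 fd 27 00.
K' ⊕ ipad = a3 3e d7 36 cb 11 36.
Inner input = a3 3e d7 36 cb 11 36 ∥ 26 d5.
Inner hash: sum = 163+62+215+54+203+17+54+38+213 = 1019; mod 256 = 251 → fb.

fb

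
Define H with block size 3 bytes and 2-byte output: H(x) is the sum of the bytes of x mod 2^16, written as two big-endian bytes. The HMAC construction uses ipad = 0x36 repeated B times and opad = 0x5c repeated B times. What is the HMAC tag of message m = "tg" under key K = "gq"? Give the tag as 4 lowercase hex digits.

016e

Key "gq" = 67 71 is 2 bytes ≤ B = 3; zero-pad to 3 bytes: K' = 67 71 00.
K' ⊕ ipad = 51 47 36.  K' ⊕ opad = 3b 2d 5c.
Inner input = (K'⊕ipad) ∥ m = 51 47 36 ∥ 74 67.
Inner hash: sum = 81+71+54+116+103 = 425 → 01 a9.
Outer input = (K'⊕opad) ∥ inner = 3b 2d 5c ∥ 01 a9.
Outer hash (tag): sum = 59+45+92+1+169 = 366 → 01 6e.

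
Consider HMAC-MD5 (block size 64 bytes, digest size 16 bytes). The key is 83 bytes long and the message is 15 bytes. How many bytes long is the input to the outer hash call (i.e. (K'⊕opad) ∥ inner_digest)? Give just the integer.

Key is 83 > 64 bytes, so it is hashed to 16 bytes then zero-padded to 64: |K'| = 64.
Outer input = (K'⊕opad) ∥ H(inner) → 64 + 16 = 80 bytes.

80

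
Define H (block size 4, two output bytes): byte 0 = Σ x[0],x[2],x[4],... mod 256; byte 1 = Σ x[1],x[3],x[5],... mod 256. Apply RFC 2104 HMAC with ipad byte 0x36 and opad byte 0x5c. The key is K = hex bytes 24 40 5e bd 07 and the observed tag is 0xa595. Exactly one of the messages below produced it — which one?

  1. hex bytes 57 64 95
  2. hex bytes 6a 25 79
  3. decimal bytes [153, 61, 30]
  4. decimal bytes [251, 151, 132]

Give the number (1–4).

Key hex bytes 24 40 5e bd 07 is 5 bytes > B = 4, so hash it first: H(key) = 89 fd, then zero-pad to 4 bytes: K' = 89 fd 00 00.
K' ⊕ ipad = bf cb 36 36; K' ⊕ opad = d5 a1 5c 5c.
m1: inner = H(bf cb 36 36 57 64 95) = e1 65; tag = H(d5 a1 5c 5c e1 65) = 1262
m2: inner = H(bf cb 36 36 6a 25 79) = d8 26; tag = H(d5 a1 5c 5c d8 26) = 0923
m3: inner = H(bf cb 36 36 99 3d 1e) = ac 3e; tag = H(d5 a1 5c 5c ac 3e) = dd3b
m4: inner = H(bf cb 36 36 fb 97 84) = 74 98; tag = H(d5 a1 5c 5c 74 98) = a595 ← matches

4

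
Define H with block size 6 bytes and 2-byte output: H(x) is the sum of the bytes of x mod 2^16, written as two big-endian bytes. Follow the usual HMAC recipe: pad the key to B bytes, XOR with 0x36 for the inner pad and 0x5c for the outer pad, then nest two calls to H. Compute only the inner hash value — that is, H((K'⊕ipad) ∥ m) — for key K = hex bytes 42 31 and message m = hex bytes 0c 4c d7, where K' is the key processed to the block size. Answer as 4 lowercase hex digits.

0282

Key hex bytes 42 31 is 2 bytes ≤ B = 6; zero-pad to 6 bytes: K' = 42 31 00 00 00 00.
K' ⊕ ipad = 74 07 36 36 36 36.
Inner input = 74 07 36 36 36 36 ∥ 0c 4c d7.
Inner hash: sum = 116+7+54+54+54+54+12+76+215 = 642 → 02 82.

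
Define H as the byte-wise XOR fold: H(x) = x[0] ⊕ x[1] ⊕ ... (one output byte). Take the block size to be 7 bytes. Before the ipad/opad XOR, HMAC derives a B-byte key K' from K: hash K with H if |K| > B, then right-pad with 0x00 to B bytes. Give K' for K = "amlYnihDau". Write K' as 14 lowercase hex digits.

|K| = 10 > B = 7, so first hash the key.
H(K): XOR 61⊕6d⊕6c⊕59⊕6e⊕69⊕68⊕44⊕61⊕75 = 06.
Zero-pad H(K) = 06 to 7 bytes: K' = 06 00 00 00 00 00 00.

06000000000000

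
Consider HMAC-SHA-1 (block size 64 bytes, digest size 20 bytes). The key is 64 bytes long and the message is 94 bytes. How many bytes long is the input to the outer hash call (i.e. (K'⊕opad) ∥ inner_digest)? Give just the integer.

Key is 64 ≤ 64 bytes, zero-padded: |K'| = 64.
Outer input = (K'⊕opad) ∥ H(inner) → 64 + 20 = 84 bytes.

84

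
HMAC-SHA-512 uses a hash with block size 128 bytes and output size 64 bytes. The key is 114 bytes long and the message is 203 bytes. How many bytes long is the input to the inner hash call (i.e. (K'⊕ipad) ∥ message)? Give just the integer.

331

Key is 114 ≤ 128 bytes, zero-padded: |K'| = 128.
Inner input = (K'⊕ipad) ∥ m → 128 + 203 = 331 bytes.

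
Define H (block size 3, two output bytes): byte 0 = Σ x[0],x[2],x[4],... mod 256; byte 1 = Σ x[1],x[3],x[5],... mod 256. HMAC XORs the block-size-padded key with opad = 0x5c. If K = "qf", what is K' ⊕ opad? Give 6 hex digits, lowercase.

Key "qf" = 71 66 is 2 bytes ≤ B = 3; zero-pad to 3 bytes: K' = 71 66 00.
XOR each byte with 0x5c: 71⊕5c=2d, 66⊕5c=3a, 00⊕5c=5c.

2d3a5c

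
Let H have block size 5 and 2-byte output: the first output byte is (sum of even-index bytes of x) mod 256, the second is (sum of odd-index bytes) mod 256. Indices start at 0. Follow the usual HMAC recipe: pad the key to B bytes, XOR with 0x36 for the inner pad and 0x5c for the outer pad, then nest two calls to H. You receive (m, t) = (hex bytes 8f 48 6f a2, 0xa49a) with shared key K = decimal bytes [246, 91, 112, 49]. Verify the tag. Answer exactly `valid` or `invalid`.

valid

Key decimal bytes [246, 91, 112, 49] = f6 5b 70 31 is 4 bytes ≤ B = 5; zero-pad to 5 bytes: K' = f6 5b 70 31 00.
K' ⊕ ipad = c0 6d 46 07 36; K' ⊕ opad = aa 07 2c 6d 5c.
Inner hash: even-index sum = 550 mod 256 = 38; odd-index sum = 370 mod 256 = 114 → 26 72.
Outer hash (recomputed tag): even-index sum = 420 mod 256 = 164; odd-index sum = 154 mod 256 = 154 → a4 9a.
Recomputed tag = a49a; claimed = a49a → match.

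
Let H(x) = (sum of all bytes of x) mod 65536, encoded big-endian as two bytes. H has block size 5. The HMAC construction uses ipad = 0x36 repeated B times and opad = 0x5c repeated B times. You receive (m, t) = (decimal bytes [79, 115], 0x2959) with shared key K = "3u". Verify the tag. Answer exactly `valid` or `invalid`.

Key "3u" = 33 75 is 2 bytes ≤ B = 5; zero-pad to 5 bytes: K' = 33 75 00 00 00.
K' ⊕ ipad = 05 43 36 36 36; K' ⊕ opad = 6f 29 5c 5c 5c.
Inner hash: sum = 5+67+54+54+54+79+115 = 428 → 01 ac.
Outer hash (recomputed tag): sum = 111+41+92+92+92+1+172 = 601 → 02 59.
Recomputed tag = 0259; claimed = 2959 → mismatch.

invalid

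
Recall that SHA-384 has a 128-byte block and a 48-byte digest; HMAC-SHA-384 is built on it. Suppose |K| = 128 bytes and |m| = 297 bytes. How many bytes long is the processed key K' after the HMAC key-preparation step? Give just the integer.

Key is 128 ≤ 128 bytes, zero-padded: |K'| = 128.

128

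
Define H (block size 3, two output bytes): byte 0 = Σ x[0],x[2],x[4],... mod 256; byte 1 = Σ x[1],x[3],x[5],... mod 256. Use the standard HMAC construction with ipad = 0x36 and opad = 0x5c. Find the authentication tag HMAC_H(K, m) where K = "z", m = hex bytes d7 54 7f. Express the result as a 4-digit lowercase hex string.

Key "z" = 7a is 1 byte ≤ B = 3; zero-pad to 3 bytes: K' = 7a 00 00.
K' ⊕ ipad = 4c 36 36.  K' ⊕ opad = 26 5c 5c.
Inner input = (K'⊕ipad) ∥ m = 4c 36 36 ∥ d7 54 7f.
Inner hash: even-index sum = 214 mod 256 = 214; odd-index sum = 396 mod 256 = 140 → d6 8c.
Outer input = (K'⊕opad) ∥ inner = 26 5c 5c ∥ d6 8c.
Outer hash (tag): even-index sum = 270 mod 256 = 14; odd-index sum = 306 mod 256 = 50 → 0e 32.

0e32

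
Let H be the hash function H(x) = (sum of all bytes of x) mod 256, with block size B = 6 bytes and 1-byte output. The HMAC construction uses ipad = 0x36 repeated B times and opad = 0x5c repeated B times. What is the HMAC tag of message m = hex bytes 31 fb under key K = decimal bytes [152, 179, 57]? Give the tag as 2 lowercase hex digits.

3c

Key decimal bytes [152, 179, 57] = 98 b3 39 is 3 bytes ≤ B = 6; zero-pad to 6 bytes: K' = 98 b3 39 00 00 00.
K' ⊕ ipad = ae 85 0f 36 36 36.  K' ⊕ opad = c4 ef 65 5c 5c 5c.
Inner input = (K'⊕ipad) ∥ m = ae 85 0f 36 36 36 ∥ 31 fb.
Inner hash: sum = 174+133+15+54+54+54+49+251 = 784; mod 256 = 16 → 10.
Outer input = (K'⊕opad) ∥ inner = c4 ef 65 5c 5c 5c ∥ 10.
Outer hash (tag): sum = 196+239+101+92+92+92+16 = 828; mod 256 = 60 → 3c.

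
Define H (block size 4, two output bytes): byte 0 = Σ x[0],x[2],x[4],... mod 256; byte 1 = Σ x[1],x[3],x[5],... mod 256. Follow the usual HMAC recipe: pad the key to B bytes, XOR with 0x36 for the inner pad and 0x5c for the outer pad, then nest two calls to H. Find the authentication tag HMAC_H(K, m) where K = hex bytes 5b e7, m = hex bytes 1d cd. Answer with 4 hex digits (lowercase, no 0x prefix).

23eb

Key hex bytes 5b e7 is 2 bytes ≤ B = 4; zero-pad to 4 bytes: K' = 5b e7 00 00.
K' ⊕ ipad = 6d d1 36 36.  K' ⊕ opad = 07 bb 5c 5c.
Inner input = (K'⊕ipad) ∥ m = 6d d1 36 36 ∥ 1d cd.
Inner hash: even-index sum = 192 mod 256 = 192; odd-index sum = 468 mod 256 = 212 → c0 d4.
Outer input = (K'⊕opad) ∥ inner = 07 bb 5c 5c ∥ c0 d4.
Outer hash (tag): even-index sum = 291 mod 256 = 35; odd-index sum = 491 mod 256 = 235 → 23 eb.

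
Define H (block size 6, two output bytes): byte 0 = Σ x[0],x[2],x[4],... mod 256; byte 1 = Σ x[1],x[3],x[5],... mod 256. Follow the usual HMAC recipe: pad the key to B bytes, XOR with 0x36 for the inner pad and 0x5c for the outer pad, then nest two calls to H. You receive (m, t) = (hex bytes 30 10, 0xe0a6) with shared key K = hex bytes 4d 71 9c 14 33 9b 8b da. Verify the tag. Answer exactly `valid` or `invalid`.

valid

Key hex bytes 4d 71 9c 14 33 9b 8b da is 8 bytes > B = 6, so hash it first: H(key) = a7 fa, then zero-pad to 6 bytes: K' = a7 fa 00 00 00 00.
K' ⊕ ipad = 91 cc 36 36 36 36; K' ⊕ opad = fb a6 5c 5c 5c 5c.
Inner hash: even-index sum = 301 mod 256 = 45; odd-index sum = 328 mod 256 = 72 → 2d 48.
Outer hash (recomputed tag): even-index sum = 480 mod 256 = 224; odd-index sum = 422 mod 256 = 166 → e0 a6.
Recomputed tag = e0a6; claimed = e0a6 → match.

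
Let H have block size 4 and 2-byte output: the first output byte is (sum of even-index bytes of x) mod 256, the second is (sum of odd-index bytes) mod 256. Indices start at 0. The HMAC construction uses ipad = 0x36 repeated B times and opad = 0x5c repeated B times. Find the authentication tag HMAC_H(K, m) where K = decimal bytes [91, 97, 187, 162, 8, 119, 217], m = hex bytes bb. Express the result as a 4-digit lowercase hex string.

Key decimal bytes [91, 97, 187, 162, 8, 119, 217] = 5b 61 bb a2 08 77 d9 is 7 bytes > B = 4, so hash it first: H(key) = f7 7a, then zero-pad to 4 bytes: K' = f7 7a 00 00.
K' ⊕ ipad = c1 4c 36 36.  K' ⊕ opad = ab 26 5c 5c.
Inner input = (K'⊕ipad) ∥ m = c1 4c 36 36 ∥ bb.
Inner hash: even-index sum = 434 mod 256 = 178; odd-index sum = 130 mod 256 = 130 → b2 82.
Outer input = (K'⊕opad) ∥ inner = ab 26 5c 5c ∥ b2 82.
Outer hash (tag): even-index sum = 441 mod 256 = 185; odd-index sum = 260 mod 256 = 4 → b9 04.

b904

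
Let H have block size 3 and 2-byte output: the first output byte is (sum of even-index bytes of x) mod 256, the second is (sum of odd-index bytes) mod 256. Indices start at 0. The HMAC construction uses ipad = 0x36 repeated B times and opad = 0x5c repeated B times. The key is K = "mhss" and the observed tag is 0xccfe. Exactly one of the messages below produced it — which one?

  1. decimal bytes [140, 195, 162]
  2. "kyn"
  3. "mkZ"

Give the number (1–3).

3

Key "mhss" = 6d 68 73 73 is 4 bytes > B = 3, so hash it first: H(key) = e0 db, then zero-pad to 3 bytes: K' = e0 db 00.
K' ⊕ ipad = d6 ed 36; K' ⊕ opad = bc 87 5c.
m1: inner = H(d6 ed 36 8c c3 a2) = cf 1b; tag = H(bc 87 5c cf 1b) = 3356
m2: inner = H(d6 ed 36 6b 79 6e) = 85 c6; tag = H(bc 87 5c 85 c6) = de0c
m3: inner = H(d6 ed 36 6d 6b 5a) = 77 b4; tag = H(bc 87 5c 77 b4) = ccfe ← matches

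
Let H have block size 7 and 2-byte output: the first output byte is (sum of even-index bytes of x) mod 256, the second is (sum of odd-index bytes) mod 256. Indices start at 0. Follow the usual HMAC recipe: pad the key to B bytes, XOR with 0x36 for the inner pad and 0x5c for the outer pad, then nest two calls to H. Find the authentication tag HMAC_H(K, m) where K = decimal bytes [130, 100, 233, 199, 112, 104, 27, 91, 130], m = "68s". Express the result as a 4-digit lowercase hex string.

Key decimal bytes [130, 100, 233, 199, 112, 104, 27, 91, 130] = 82 64 e9 c7 70 68 1b 5b 82 is 9 bytes > B = 7, so hash it first: H(key) = 78 ee, then zero-pad to 7 bytes: K' = 78 ee 00 00 00 00 00.
K' ⊕ ipad = 4e d8 36 36 36 36 36.  K' ⊕ opad = 24 b2 5c 5c 5c 5c 5c.
Inner input = (K'⊕ipad) ∥ m = 4e d8 36 36 36 36 36 ∥ 36 38 73.
Inner hash: even-index sum = 296 mod 256 = 40; odd-index sum = 493 mod 256 = 237 → 28 ed.
Outer input = (K'⊕opad) ∥ inner = 24 b2 5c 5c 5c 5c 5c ∥ 28 ed.
Outer hash (tag): even-index sum = 549 mod 256 = 37; odd-index sum = 402 mod 256 = 146 → 25 92.

2592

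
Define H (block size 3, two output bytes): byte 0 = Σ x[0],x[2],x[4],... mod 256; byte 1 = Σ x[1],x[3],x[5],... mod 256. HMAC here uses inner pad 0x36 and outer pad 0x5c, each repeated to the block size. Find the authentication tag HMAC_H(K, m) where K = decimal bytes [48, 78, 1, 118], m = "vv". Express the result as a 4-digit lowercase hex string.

Key decimal bytes [48, 78, 1, 118] = 30 4e 01 76 is 4 bytes > B = 3, so hash it first: H(key) = 31 c4, then zero-pad to 3 bytes: K' = 31 c4 00.
K' ⊕ ipad = 07 f2 36.  K' ⊕ opad = 6d 98 5c.
Inner input = (K'⊕ipad) ∥ m = 07 f2 36 ∥ 76 76.
Inner hash: even-index sum = 179 mod 256 = 179; odd-index sum = 360 mod 256 = 104 → b3 68.
Outer input = (K'⊕opad) ∥ inner = 6d 98 5c ∥ b3 68.
Outer hash (tag): even-index sum = 305 mod 256 = 49; odd-index sum = 331 mod 256 = 75 → 31 4b.

314b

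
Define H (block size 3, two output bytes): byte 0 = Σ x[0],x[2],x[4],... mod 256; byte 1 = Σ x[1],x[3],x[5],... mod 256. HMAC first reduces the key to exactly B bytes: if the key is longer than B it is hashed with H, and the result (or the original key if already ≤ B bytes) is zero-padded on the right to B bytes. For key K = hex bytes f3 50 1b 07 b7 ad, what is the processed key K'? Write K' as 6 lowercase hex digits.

|K| = 6 > B = 3, so first hash the key.
H(K): even-index sum = 453 mod 256 = 197; odd-index sum = 260 mod 256 = 4 → c5 04.
Zero-pad H(K) = c5 04 to 3 bytes: K' = c5 04 00.

c50400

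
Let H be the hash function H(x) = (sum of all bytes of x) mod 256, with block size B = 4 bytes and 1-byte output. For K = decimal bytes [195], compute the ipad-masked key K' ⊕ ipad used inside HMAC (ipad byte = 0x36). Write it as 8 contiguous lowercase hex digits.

Key decimal bytes [195] = c3 is 1 byte ≤ B = 4; zero-pad to 4 bytes: K' = c3 00 00 00.
XOR each byte with 0x36: c3⊕36=f5, 00⊕36=36, 00⊕36=36, 00⊕36=36.

f5363636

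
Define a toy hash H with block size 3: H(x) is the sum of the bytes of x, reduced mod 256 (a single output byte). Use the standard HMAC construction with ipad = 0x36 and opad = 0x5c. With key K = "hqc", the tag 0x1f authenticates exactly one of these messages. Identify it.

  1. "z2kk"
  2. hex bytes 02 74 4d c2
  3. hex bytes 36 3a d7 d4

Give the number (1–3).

Key "hqc" = 68 71 63 is exactly B = 3 bytes: K' = 68 71 63.
K' ⊕ ipad = 5e 47 55; K' ⊕ opad = 34 2d 3f.
m1: inner = H(5e 47 55 7a 32 6b 6b) = 7c; tag = H(34 2d 3f 7c) = 1c
m2: inner = H(5e 47 55 02 74 4d c2) = 7f; tag = H(34 2d 3f 7f) = 1f ← matches
m3: inner = H(5e 47 55 36 3a d7 d4) = 15; tag = H(34 2d 3f 15) = b5

2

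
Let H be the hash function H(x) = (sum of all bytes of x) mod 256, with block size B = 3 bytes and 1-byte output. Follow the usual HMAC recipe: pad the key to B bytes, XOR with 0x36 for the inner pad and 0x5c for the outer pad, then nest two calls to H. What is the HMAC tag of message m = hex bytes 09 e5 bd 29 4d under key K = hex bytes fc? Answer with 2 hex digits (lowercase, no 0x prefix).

af

Key hex bytes fc is 1 byte ≤ B = 3; zero-pad to 3 bytes: K' = fc 00 00.
K' ⊕ ipad = ca 36 36.  K' ⊕ opad = a0 5c 5c.
Inner input = (K'⊕ipad) ∥ m = ca 36 36 ∥ 09 e5 bd 29 4d.
Inner hash: sum = 202+54+54+9+229+189+41+77 = 855; mod 256 = 87 → 57.
Outer input = (K'⊕opad) ∥ inner = a0 5c 5c ∥ 57.
Outer hash (tag): sum = 160+92+92+87 = 431; mod 256 = 175 → af.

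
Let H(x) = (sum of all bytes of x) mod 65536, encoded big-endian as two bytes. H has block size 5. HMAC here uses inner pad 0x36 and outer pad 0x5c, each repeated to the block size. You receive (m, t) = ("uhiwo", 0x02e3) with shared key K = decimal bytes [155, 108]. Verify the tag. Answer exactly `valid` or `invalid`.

valid

Key decimal bytes [155, 108] = 9b 6c is 2 bytes ≤ B = 5; zero-pad to 5 bytes: K' = 9b 6c 00 00 00.
K' ⊕ ipad = ad 5a 36 36 36; K' ⊕ opad = c7 30 5c 5c 5c.
Inner hash: sum = 173+90+54+54+54+117+104+105+119+111 = 981 → 03 d5.
Outer hash (recomputed tag): sum = 199+48+92+92+92+3+213 = 739 → 02 e3.
Recomputed tag = 02e3; claimed = 02e3 → match.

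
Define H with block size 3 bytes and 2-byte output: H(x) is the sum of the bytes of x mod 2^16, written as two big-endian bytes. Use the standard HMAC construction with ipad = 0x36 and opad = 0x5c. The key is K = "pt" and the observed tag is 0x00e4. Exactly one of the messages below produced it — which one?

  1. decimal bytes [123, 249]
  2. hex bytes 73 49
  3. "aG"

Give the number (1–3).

Key "pt" = 70 74 is 2 bytes ≤ B = 3; zero-pad to 3 bytes: K' = 70 74 00.
K' ⊕ ipad = 46 42 36; K' ⊕ opad = 2c 28 5c.
m1: inner = H(46 42 36 7b f9) = 02 32; tag = H(2c 28 5c 02 32) = 00e4 ← matches
m2: inner = H(46 42 36 73 49) = 01 7a; tag = H(2c 28 5c 01 7a) = 012b
m3: inner = H(46 42 36 61 47) = 01 66; tag = H(2c 28 5c 01 66) = 0117

1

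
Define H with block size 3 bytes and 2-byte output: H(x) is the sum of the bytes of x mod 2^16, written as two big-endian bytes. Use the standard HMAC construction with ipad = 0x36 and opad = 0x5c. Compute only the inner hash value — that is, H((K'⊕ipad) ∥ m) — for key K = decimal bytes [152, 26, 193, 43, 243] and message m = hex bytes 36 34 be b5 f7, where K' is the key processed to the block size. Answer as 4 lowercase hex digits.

Key decimal bytes [152, 26, 193, 43, 243] = 98 1a c1 2b f3 is 5 bytes > B = 3, so hash it first: H(key) = 02 91, then zero-pad to 3 bytes: K' = 02 91 00.
K' ⊕ ipad = 34 a7 36.
Inner input = 34 a7 36 ∥ 36 34 be b5 f7.
Inner hash: sum = 52+167+54+54+52+190+181+247 = 997 → 03 e5.

03e5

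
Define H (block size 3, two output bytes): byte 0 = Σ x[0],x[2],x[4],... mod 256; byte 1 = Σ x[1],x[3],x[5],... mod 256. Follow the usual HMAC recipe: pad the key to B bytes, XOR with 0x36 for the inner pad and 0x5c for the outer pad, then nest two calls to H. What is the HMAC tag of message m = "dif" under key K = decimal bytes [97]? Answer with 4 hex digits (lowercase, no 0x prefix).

9952

Key decimal bytes [97] = 61 is 1 byte ≤ B = 3; zero-pad to 3 bytes: K' = 61 00 00.
K' ⊕ ipad = 57 36 36.  K' ⊕ opad = 3d 5c 5c.
Inner input = (K'⊕ipad) ∥ m = 57 36 36 ∥ 64 69 66.
Inner hash: even-index sum = 246 mod 256 = 246; odd-index sum = 256 mod 256 = 0 → f6 00.
Outer input = (K'⊕opad) ∥ inner = 3d 5c 5c ∥ f6 00.
Outer hash (tag): even-index sum = 153 mod 256 = 153; odd-index sum = 338 mod 256 = 82 → 99 52.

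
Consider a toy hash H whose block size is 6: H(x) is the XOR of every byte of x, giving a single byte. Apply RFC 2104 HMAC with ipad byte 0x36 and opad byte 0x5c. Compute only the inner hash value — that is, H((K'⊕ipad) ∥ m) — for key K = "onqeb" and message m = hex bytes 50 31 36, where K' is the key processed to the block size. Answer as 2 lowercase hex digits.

20

Key "onqeb" = 6f 6e 71 65 62 is 5 bytes ≤ B = 6; zero-pad to 6 bytes: K' = 6f 6e 71 65 62 00.
K' ⊕ ipad = 59 58 47 53 54 36.
Inner input = 59 58 47 53 54 36 ∥ 50 31 36.
Inner hash: XOR 59⊕58⊕47⊕53⊕54⊕36⊕50⊕31⊕36 = 20.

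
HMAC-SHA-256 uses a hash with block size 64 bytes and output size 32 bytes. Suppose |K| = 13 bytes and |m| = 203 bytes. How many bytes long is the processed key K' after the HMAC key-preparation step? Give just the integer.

64

Key is 13 ≤ 64 bytes, zero-padded: |K'| = 64.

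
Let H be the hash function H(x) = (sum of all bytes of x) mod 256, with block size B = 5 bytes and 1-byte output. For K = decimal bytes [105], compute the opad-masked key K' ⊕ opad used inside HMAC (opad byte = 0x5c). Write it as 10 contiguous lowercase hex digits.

Key decimal bytes [105] = 69 is 1 byte ≤ B = 5; zero-pad to 5 bytes: K' = 69 00 00 00 00.
XOR each byte with 0x5c: 69⊕5c=35, 00⊕5c=5c, 00⊕5c=5c, 00⊕5c=5c, 00⊕5c=5c.

355c5c5c5c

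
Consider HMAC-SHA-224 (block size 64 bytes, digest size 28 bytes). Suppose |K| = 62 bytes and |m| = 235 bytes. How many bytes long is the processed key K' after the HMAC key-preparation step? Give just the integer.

64

Key is 62 ≤ 64 bytes, zero-padded: |K'| = 64.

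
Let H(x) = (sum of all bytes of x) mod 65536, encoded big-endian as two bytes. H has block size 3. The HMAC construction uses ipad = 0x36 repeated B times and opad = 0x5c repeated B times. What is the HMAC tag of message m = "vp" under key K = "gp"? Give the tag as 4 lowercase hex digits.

0177

Key "gp" = 67 70 is 2 bytes ≤ B = 3; zero-pad to 3 bytes: K' = 67 70 00.
K' ⊕ ipad = 51 46 36.  K' ⊕ opad = 3b 2c 5c.
Inner input = (K'⊕ipad) ∥ m = 51 46 36 ∥ 76 70.
Inner hash: sum = 81+70+54+118+112 = 435 → 01 b3.
Outer input = (K'⊕opad) ∥ inner = 3b 2c 5c ∥ 01 b3.
Outer hash (tag): sum = 59+44+92+1+179 = 375 → 01 77.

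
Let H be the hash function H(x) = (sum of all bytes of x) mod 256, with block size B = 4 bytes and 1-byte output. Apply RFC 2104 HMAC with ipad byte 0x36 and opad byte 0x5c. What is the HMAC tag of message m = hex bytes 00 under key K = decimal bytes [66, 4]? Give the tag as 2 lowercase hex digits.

Key decimal bytes [66, 4] = 42 04 is 2 bytes ≤ B = 4; zero-pad to 4 bytes: K' = 42 04 00 00.
K' ⊕ ipad = 74 32 36 36.  K' ⊕ opad = 1e 58 5c 5c.
Inner input = (K'⊕ipad) ∥ m = 74 32 36 36 ∥ 00.
Inner hash: sum = 116+50+54+54+0 = 274; mod 256 = 18 → 12.
Outer input = (K'⊕opad) ∥ inner = 1e 58 5c 5c ∥ 12.
Outer hash (tag): sum = 30+88+92+92+18 = 320; mod 256 = 64 → 40.

40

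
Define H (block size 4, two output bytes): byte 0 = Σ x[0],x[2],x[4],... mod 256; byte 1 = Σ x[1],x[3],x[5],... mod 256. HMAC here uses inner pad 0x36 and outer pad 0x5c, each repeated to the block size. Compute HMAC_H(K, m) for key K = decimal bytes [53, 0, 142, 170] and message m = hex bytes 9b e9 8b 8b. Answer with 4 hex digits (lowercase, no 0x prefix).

1c98

Key decimal bytes [53, 0, 142, 170] = 35 00 8e aa is exactly B = 4 bytes: K' = 35 00 8e aa.
K' ⊕ ipad = 03 36 b8 9c.  K' ⊕ opad = 69 5c d2 f6.
Inner input = (K'⊕ipad) ∥ m = 03 36 b8 9c ∥ 9b e9 8b 8b.
Inner hash: even-index sum = 481 mod 256 = 225; odd-index sum = 582 mod 256 = 70 → e1 46.
Outer input = (K'⊕opad) ∥ inner = 69 5c d2 f6 ∥ e1 46.
Outer hash (tag): even-index sum = 540 mod 256 = 28; odd-index sum = 408 mod 256 = 152 → 1c 98.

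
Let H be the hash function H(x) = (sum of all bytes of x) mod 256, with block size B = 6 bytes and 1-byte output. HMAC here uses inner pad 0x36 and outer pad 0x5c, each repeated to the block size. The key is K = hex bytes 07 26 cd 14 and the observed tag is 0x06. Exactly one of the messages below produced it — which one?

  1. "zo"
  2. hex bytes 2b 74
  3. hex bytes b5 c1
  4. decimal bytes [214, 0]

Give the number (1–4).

4

Key hex bytes 07 26 cd 14 is 4 bytes ≤ B = 6; zero-pad to 6 bytes: K' = 07 26 cd 14 00 00.
K' ⊕ ipad = 31 10 fb 22 36 36; K' ⊕ opad = 5b 7a 91 48 5c 5c.
m1: inner = H(31 10 fb 22 36 36 7a 6f) = b3; tag = H(5b 7a 91 48 5c 5c b3) = 19
m2: inner = H(31 10 fb 22 36 36 2b 74) = 69; tag = H(5b 7a 91 48 5c 5c 69) = cf
m3: inner = H(31 10 fb 22 36 36 b5 c1) = 40; tag = H(5b 7a 91 48 5c 5c 40) = a6
m4: inner = H(31 10 fb 22 36 36 d6 00) = a0; tag = H(5b 7a 91 48 5c 5c a0) = 06 ← matches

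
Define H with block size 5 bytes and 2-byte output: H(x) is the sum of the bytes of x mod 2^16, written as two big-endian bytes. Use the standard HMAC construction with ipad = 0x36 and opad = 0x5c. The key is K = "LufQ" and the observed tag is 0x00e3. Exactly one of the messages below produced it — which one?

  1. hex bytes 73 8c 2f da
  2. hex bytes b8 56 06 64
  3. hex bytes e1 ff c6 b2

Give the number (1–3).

Key "LufQ" = 4c 75 66 51 is 4 bytes ≤ B = 5; zero-pad to 5 bytes: K' = 4c 75 66 51 00.
K' ⊕ ipad = 7a 43 50 67 36; K' ⊕ opad = 10 29 3a 0d 5c.
m1: inner = H(7a 43 50 67 36 73 8c 2f da) = 03 b2; tag = H(10 29 3a 0d 5c 03 b2) = 0191
m2: inner = H(7a 43 50 67 36 b8 56 06 64) = 03 22; tag = H(10 29 3a 0d 5c 03 22) = 0101
m3: inner = H(7a 43 50 67 36 e1 ff c6 b2) = 05 02; tag = H(10 29 3a 0d 5c 05 02) = 00e3 ← matches

3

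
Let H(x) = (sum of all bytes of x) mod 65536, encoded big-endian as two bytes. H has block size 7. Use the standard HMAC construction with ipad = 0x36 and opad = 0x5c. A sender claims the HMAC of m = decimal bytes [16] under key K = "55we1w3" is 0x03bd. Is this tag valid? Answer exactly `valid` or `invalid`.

invalid

Key "55we1w3" = 35 35 77 65 31 77 33 is exactly B = 7 bytes: K' = 35 35 77 65 31 77 33.
K' ⊕ ipad = 03 03 41 53 07 41 05; K' ⊕ opad = 69 69 2b 39 6d 2b 6f.
Inner hash: sum = 3+3+65+83+7+65+5+16 = 247 → 00 f7.
Outer hash (recomputed tag): sum = 105+105+43+57+109+43+111+0+247 = 820 → 03 34.
Recomputed tag = 0334; claimed = 03bd → mismatch.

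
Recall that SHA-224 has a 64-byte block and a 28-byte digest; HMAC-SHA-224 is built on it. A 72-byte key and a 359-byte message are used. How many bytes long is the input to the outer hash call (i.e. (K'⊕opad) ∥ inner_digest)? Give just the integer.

Key is 72 > 64 bytes, so it is hashed to 28 bytes then zero-padded to 64: |K'| = 64.
Outer input = (K'⊕opad) ∥ H(inner) → 64 + 28 = 92 bytes.

92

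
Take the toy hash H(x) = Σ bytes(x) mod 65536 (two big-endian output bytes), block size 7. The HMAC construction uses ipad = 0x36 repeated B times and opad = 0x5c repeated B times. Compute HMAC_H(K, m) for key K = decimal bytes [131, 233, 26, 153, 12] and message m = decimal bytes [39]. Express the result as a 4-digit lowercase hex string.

Key decimal bytes [131, 233, 26, 153, 12] = 83 e9 1a 99 0c is 5 bytes ≤ B = 7; zero-pad to 7 bytes: K' = 83 e9 1a 99 0c 00 00.
K' ⊕ ipad = b5 df 2c af 3a 36 36.  K' ⊕ opad = df b5 46 c5 50 5c 5c.
Inner input = (K'⊕ipad) ∥ m = b5 df 2c af 3a 36 36 ∥ 27.
Inner hash: sum = 181+223+44+175+58+54+54+39 = 828 → 03 3c.
Outer input = (K'⊕opad) ∥ inner = df b5 46 c5 50 5c 5c ∥ 03 3c.
Outer hash (tag): sum = 223+181+70+197+80+92+92+3+60 = 998 → 03 e6.

03e6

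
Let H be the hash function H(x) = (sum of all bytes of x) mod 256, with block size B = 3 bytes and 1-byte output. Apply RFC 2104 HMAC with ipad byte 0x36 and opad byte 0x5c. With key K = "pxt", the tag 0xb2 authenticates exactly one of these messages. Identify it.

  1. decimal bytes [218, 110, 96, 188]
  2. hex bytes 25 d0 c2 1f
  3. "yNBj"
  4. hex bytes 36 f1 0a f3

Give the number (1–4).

Key "pxt" = 70 78 74 is exactly B = 3 bytes: K' = 70 78 74.
K' ⊕ ipad = 46 4e 42; K' ⊕ opad = 2c 24 28.
m1: inner = H(46 4e 42 da 6e 60 bc) = 3a; tag = H(2c 24 28 3a) = b2 ← matches
m2: inner = H(46 4e 42 25 d0 c2 1f) = ac; tag = H(2c 24 28 ac) = 24
m3: inner = H(46 4e 42 79 4e 42 6a) = 49; tag = H(2c 24 28 49) = c1
m4: inner = H(46 4e 42 36 f1 0a f3) = fa; tag = H(2c 24 28 fa) = 72

1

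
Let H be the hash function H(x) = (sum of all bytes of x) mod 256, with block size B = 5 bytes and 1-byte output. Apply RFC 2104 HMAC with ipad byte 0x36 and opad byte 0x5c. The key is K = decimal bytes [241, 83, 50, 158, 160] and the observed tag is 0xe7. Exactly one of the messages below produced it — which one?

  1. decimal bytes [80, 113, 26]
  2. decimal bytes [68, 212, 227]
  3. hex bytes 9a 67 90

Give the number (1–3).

3

Key decimal bytes [241, 83, 50, 158, 160] = f1 53 32 9e a0 is exactly B = 5 bytes: K' = f1 53 32 9e a0.
K' ⊕ ipad = c7 65 04 a8 96; K' ⊕ opad = ad 0f 6e c2 fc.
m1: inner = H(c7 65 04 a8 96 50 71 1a) = 49; tag = H(ad 0f 6e c2 fc 49) = 31
m2: inner = H(c7 65 04 a8 96 44 d4 e3) = 69; tag = H(ad 0f 6e c2 fc 69) = 51
m3: inner = H(c7 65 04 a8 96 9a 67 90) = ff; tag = H(ad 0f 6e c2 fc ff) = e7 ← matches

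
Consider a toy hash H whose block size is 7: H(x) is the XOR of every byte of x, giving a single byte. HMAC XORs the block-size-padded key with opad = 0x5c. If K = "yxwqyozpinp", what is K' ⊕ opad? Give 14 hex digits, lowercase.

Key "yxwqyozpinp" = 79 78 77 71 79 6f 7a 70 69 6e 70 is 11 bytes > B = 7, so hash it first: H(key) = 6c, then zero-pad to 7 bytes: K' = 6c 00 00 00 00 00 00.
XOR each byte with 0x5c: 6c⊕5c=30, 00⊕5c=5c, 00⊕5c=5c, 00⊕5c=5c, 00⊕5c=5c, 00⊕5c=5c, 00⊕5c=5c.

305c5c5c5c5c5c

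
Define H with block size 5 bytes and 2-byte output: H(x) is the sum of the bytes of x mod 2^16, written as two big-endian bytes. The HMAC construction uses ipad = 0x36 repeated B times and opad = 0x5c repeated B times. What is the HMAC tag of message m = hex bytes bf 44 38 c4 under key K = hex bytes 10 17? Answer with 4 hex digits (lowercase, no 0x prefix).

0295

Key hex bytes 10 17 is 2 bytes ≤ B = 5; zero-pad to 5 bytes: K' = 10 17 00 00 00.
K' ⊕ ipad = 26 21 36 36 36.  K' ⊕ opad = 4c 4b 5c 5c 5c.
Inner input = (K'⊕ipad) ∥ m = 26 21 36 36 36 ∥ bf 44 38 c4.
Inner hash: sum = 38+33+54+54+54+191+68+56+196 = 744 → 02 e8.
Outer input = (K'⊕opad) ∥ inner = 4c 4b 5c 5c 5c ∥ 02 e8.
Outer hash (tag): sum = 76+75+92+92+92+2+232 = 661 → 02 95.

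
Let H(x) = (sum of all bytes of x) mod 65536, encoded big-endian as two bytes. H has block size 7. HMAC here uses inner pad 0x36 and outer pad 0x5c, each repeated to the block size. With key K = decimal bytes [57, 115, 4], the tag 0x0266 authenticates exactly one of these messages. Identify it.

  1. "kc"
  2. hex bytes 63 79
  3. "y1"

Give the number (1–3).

Key decimal bytes [57, 115, 4] = 39 73 04 is 3 bytes ≤ B = 7; zero-pad to 7 bytes: K' = 39 73 04 00 00 00 00.
K' ⊕ ipad = 0f 45 32 36 36 36 36; K' ⊕ opad = 65 2f 58 5c 5c 5c 5c.
m1: inner = H(0f 45 32 36 36 36 36 6b 63) = 02 2c; tag = H(65 2f 58 5c 5c 5c 5c 02 2c) = 028a
m2: inner = H(0f 45 32 36 36 36 36 63 79) = 02 3a; tag = H(65 2f 58 5c 5c 5c 5c 02 3a) = 0298
m3: inner = H(0f 45 32 36 36 36 36 79 31) = 02 08; tag = H(65 2f 58 5c 5c 5c 5c 02 08) = 0266 ← matches

3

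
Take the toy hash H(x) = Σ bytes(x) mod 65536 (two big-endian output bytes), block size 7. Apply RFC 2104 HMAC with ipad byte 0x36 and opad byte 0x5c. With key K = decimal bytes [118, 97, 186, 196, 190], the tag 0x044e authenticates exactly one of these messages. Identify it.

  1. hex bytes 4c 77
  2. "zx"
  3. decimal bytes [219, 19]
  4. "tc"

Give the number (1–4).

Key decimal bytes [118, 97, 186, 196, 190] = 76 61 ba c4 be is 5 bytes ≤ B = 7; zero-pad to 7 bytes: K' = 76 61 ba c4 be 00 00.
K' ⊕ ipad = 40 57 8c f2 88 36 36; K' ⊕ opad = 2a 3d e6 98 e2 5c 5c.
m1: inner = H(40 57 8c f2 88 36 36 4c 77) = 03 cc; tag = H(2a 3d e6 98 e2 5c 5c 03 cc) = 044e ← matches
m2: inner = H(40 57 8c f2 88 36 36 7a 78) = 03 fb; tag = H(2a 3d e6 98 e2 5c 5c 03 fb) = 047d
m3: inner = H(40 57 8c f2 88 36 36 db 13) = 03 f7; tag = H(2a 3d e6 98 e2 5c 5c 03 f7) = 0479
m4: inner = H(40 57 8c f2 88 36 36 74 63) = 03 e0; tag = H(2a 3d e6 98 e2 5c 5c 03 e0) = 0462

1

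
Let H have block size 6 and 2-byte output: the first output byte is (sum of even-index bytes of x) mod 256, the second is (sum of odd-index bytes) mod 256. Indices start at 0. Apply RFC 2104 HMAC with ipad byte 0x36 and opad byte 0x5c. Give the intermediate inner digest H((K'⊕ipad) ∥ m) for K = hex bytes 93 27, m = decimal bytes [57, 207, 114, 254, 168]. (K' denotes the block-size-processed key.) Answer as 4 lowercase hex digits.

Key hex bytes 93 27 is 2 bytes ≤ B = 6; zero-pad to 6 bytes: K' = 93 27 00 00 00 00.
K' ⊕ ipad = a5 11 36 36 36 36.
Inner input = a5 11 36 36 36 36 ∥ 39 cf 72 fe a8.
Inner hash: even-index sum = 612 mod 256 = 100; odd-index sum = 586 mod 256 = 74 → 64 4a.

644a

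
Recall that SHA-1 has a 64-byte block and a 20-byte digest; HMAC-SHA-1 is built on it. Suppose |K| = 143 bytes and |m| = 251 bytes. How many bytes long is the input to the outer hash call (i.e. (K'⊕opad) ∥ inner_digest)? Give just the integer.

84

Key is 143 > 64 bytes, so it is hashed to 20 bytes then zero-padded to 64: |K'| = 64.
Outer input = (K'⊕opad) ∥ H(inner) → 64 + 20 = 84 bytes.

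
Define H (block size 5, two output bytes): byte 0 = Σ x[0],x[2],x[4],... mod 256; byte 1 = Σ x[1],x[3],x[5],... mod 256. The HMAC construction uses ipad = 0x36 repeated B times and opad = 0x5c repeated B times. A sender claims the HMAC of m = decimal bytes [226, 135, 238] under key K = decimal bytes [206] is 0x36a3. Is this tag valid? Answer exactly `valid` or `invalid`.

invalid

Key decimal bytes [206] = ce is 1 byte ≤ B = 5; zero-pad to 5 bytes: K' = ce 00 00 00 00.
K' ⊕ ipad = f8 36 36 36 36; K' ⊕ opad = 92 5c 5c 5c 5c.
Inner hash: even-index sum = 491 mod 256 = 235; odd-index sum = 572 mod 256 = 60 → eb 3c.
Outer hash (recomputed tag): even-index sum = 390 mod 256 = 134; odd-index sum = 419 mod 256 = 163 → 86 a3.
Recomputed tag = 86a3; claimed = 36a3 → mismatch.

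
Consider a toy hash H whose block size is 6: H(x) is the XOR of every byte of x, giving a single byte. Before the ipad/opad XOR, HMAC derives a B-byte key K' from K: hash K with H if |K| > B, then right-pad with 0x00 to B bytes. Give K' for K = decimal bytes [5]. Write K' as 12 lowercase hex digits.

050000000000

Key decimal bytes [5] = 05 is 1 byte ≤ B = 6; zero-pad to 6 bytes: K' = 05 00 00 00 00 00.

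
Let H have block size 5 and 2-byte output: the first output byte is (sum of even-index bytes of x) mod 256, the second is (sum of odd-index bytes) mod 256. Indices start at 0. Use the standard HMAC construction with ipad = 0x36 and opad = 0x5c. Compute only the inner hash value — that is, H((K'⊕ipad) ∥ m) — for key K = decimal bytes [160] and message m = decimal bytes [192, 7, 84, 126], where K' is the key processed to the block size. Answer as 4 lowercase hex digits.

Key decimal bytes [160] = a0 is 1 byte ≤ B = 5; zero-pad to 5 bytes: K' = a0 00 00 00 00.
K' ⊕ ipad = 96 36 36 36 36.
Inner input = 96 36 36 36 36 ∥ c0 07 54 7e.
Inner hash: even-index sum = 391 mod 256 = 135; odd-index sum = 384 mod 256 = 128 → 87 80.

8780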